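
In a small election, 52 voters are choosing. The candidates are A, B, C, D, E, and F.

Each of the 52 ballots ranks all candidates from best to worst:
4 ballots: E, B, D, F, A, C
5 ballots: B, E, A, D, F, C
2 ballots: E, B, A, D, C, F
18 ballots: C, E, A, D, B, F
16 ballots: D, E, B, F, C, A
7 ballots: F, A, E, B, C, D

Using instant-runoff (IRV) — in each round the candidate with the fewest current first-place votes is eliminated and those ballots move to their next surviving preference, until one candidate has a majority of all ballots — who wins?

Round 1: A 0, B 5, C 18, D 16, E 6, F 7. A eliminated.
Round 2: B 5, C 18, D 16, E 6, F 7. B eliminated.
Round 3: C 18, D 16, E 11, F 7. F eliminated.
Round 4: C 18, D 16, E 18. D eliminated.
Round 5: C 18, E 34. E has a majority (≥27).

E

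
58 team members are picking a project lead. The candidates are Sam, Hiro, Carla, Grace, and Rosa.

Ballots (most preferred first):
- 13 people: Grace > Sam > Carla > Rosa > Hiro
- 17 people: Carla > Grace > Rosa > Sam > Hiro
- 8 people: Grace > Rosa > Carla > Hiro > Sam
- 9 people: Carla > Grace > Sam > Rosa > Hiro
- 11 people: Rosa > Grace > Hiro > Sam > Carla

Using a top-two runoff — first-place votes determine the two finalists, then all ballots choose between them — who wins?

Round 1 first-place votes: Sam 0, Hiro 0, Carla 26, Grace 21, Rosa 11. Carla and Grace advance.
Runoff: Carla is ranked above Grace on 26 ballots, Grace above Carla on 32.

Grace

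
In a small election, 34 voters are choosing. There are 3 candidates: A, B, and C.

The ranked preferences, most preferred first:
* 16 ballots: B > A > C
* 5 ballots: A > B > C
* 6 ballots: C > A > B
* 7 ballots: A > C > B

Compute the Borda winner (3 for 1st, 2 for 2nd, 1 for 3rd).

A: 16×2 + 5×3 + 6×2 + 7×3 = 80
B: 16×3 + 5×2 + 6×1 + 7×1 = 71
C: 16×1 + 5×1 + 6×3 + 7×2 = 53

A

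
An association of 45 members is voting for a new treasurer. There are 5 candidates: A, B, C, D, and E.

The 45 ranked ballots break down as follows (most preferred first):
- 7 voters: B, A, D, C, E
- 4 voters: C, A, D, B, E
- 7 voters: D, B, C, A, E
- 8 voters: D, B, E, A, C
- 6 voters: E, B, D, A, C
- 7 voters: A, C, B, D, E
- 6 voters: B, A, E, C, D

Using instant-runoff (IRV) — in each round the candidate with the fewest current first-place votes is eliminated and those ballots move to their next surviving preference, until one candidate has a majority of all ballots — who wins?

Round 1: A 7, B 13, C 4, D 15, E 6. C eliminated.
Round 2: A 11, B 13, D 15, E 6. E eliminated.
Round 3: A 11, B 19, D 15. A eliminated.
Round 4: B 26, D 19. B has a majority (≥23).

B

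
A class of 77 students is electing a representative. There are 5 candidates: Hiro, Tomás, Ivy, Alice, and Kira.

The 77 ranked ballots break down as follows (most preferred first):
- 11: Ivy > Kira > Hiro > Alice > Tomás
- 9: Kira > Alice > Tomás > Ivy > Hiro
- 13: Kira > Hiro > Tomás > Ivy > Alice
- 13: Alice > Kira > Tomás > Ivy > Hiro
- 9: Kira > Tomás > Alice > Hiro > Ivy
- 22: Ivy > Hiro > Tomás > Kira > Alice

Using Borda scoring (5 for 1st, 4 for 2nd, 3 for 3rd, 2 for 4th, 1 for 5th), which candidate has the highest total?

Hiro: 11×3 + 9×1 + 13×4 + 13×1 + 9×2 + 22×4 = 213
Tomás: 11×1 + 9×3 + 13×3 + 13×3 + 9×4 + 22×3 = 218
Ivy: 11×5 + 9×2 + 13×2 + 13×2 + 9×1 + 22×5 = 244
Alice: 11×2 + 9×4 + 13×1 + 13×5 + 9×3 + 22×1 = 185
Kira: 11×4 + 9×5 + 13×5 + 13×4 + 9×5 + 22×2 = 295

Kira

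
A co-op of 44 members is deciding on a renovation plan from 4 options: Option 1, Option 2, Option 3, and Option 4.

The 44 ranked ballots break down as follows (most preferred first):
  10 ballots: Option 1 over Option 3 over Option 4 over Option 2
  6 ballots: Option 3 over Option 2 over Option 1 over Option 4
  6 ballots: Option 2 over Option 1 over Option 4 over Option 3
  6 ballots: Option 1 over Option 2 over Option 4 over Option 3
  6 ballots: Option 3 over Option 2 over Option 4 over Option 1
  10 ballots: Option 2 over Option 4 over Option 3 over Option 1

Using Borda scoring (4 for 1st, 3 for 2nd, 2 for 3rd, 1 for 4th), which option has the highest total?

Option 1: 10×4 + 6×2 + 6×3 + 6×4 + 6×1 + 10×1 = 110
Option 2: 10×1 + 6×3 + 6×4 + 6×3 + 6×3 + 10×4 = 128
Option 3: 10×3 + 6×4 + 6×1 + 6×1 + 6×4 + 10×2 = 110
Option 4: 10×2 + 6×1 + 6×2 + 6×2 + 6×2 + 10×3 = 92

Option 2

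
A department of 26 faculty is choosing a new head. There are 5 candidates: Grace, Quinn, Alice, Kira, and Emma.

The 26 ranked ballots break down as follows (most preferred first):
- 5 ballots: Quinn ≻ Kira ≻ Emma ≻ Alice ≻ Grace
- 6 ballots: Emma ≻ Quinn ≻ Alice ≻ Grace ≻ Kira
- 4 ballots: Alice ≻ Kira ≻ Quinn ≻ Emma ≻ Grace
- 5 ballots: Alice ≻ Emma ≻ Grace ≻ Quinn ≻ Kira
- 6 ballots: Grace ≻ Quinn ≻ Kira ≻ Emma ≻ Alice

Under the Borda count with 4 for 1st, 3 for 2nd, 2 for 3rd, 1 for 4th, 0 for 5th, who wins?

Grace: 5×0 + 6×1 + 4×0 + 5×2 + 6×4 = 40
Quinn: 5×4 + 6×3 + 4×2 + 5×1 + 6×3 = 69
Alice: 5×1 + 6×2 + 4×4 + 5×4 + 6×0 = 53
Kira: 5×3 + 6×0 + 4×3 + 5×0 + 6×2 = 39
Emma: 5×2 + 6×4 + 4×1 + 5×3 + 6×1 = 59

Quinn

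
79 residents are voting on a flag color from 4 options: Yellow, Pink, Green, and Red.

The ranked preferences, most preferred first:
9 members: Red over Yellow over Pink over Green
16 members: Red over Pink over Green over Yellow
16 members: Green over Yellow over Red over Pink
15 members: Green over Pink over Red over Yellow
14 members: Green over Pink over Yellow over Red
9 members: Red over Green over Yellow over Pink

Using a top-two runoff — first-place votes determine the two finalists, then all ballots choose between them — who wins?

Round 1 first-place votes: Yellow 0, Pink 0, Green 45, Red 34. Green and Red advance.
Runoff: Green is ranked above Red on 45 ballots, Red above Green on 34.

Green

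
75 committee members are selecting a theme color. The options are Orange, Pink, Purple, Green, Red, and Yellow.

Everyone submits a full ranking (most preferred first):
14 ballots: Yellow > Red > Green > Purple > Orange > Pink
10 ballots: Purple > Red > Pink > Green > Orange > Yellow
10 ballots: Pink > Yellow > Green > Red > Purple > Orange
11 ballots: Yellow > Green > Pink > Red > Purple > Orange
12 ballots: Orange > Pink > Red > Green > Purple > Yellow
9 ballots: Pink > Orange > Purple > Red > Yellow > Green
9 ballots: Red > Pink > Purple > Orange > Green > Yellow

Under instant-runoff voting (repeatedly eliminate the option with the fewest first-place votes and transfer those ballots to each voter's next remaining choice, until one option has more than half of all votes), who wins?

Pink

Round 1: Orange 12, Pink 19, Purple 10, Green 0, Red 9, Yellow 25. Green eliminated.
Round 2: Orange 12, Pink 19, Purple 10, Red 9, Yellow 25. Red eliminated.
Round 3: Orange 12, Pink 28, Purple 10, Yellow 25. Purple eliminated.
Round 4: Orange 12, Pink 38, Yellow 25. Pink has a majority (≥38).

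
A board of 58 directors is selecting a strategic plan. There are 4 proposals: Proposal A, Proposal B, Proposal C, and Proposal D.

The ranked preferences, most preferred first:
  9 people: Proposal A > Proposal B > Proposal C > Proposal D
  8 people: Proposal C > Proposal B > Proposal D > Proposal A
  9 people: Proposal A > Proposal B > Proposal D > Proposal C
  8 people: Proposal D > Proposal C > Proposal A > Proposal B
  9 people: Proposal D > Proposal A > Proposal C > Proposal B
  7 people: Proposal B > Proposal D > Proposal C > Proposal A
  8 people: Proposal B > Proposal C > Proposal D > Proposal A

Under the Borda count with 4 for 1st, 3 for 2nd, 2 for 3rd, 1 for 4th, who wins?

Proposal B

Proposal A: 9×4 + 8×1 + 9×4 + 8×2 + 9×3 + 7×1 + 8×1 = 138
Proposal B: 9×3 + 8×3 + 9×3 + 8×1 + 9×1 + 7×4 + 8×4 = 155
Proposal C: 9×2 + 8×4 + 9×1 + 8×3 + 9×2 + 7×2 + 8×3 = 139
Proposal D: 9×1 + 8×2 + 9×2 + 8×4 + 9×4 + 7×3 + 8×2 = 148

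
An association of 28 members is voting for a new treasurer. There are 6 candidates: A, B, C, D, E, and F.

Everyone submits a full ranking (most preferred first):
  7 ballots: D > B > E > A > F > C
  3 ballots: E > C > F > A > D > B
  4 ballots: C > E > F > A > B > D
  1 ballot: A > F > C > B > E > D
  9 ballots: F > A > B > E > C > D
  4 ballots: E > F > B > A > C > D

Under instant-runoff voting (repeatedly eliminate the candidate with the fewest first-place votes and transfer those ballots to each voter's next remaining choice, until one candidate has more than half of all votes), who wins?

Round 1: A 1, B 0, C 4, D 7, E 7, F 9. B eliminated.
Round 2: A 1, C 4, D 7, E 7, F 9. A eliminated.
Round 3: C 4, D 7, E 7, F 10. C eliminated.
Round 4: D 7, E 11, F 10. D eliminated.
Round 5: E 18, F 10. E has a majority (≥15).

E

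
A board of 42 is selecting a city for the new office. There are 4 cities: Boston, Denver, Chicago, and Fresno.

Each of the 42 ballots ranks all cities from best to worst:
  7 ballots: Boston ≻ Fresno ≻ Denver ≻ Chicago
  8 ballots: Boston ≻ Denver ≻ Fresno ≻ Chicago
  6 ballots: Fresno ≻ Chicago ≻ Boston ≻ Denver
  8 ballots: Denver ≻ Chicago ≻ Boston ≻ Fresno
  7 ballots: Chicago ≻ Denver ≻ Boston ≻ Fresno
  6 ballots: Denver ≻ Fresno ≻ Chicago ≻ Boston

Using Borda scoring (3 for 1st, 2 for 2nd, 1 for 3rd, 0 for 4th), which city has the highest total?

Denver

Boston: 7×3 + 8×3 + 6×1 + 8×1 + 7×1 + 6×0 = 66
Denver: 7×1 + 8×2 + 6×0 + 8×3 + 7×2 + 6×3 = 79
Chicago: 7×0 + 8×0 + 6×2 + 8×2 + 7×3 + 6×1 = 55
Fresno: 7×2 + 8×1 + 6×3 + 8×0 + 7×0 + 6×2 = 52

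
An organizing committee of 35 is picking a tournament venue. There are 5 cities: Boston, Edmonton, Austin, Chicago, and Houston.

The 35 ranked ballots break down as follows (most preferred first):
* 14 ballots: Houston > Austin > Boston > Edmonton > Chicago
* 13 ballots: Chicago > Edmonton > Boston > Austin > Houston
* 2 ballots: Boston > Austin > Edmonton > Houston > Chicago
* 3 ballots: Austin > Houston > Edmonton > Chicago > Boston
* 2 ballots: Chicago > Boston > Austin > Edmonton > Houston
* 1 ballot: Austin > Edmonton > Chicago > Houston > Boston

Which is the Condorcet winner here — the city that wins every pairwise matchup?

Austin

Austin vs Boston: 18–17
Austin vs Edmonton: 22–13
Austin vs Chicago: 20–15
Austin vs Houston: 21–14
Austin beats every other city.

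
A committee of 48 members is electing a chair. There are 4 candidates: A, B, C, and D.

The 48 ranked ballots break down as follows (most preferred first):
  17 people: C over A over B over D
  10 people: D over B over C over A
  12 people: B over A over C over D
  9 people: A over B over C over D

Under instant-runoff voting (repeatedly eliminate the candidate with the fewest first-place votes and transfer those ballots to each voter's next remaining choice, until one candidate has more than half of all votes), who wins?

B

Round 1: A 9, B 12, C 17, D 10. A eliminated.
Round 2: B 21, C 17, D 10. D eliminated.
Round 3: B 31, C 17. B has a majority (≥25).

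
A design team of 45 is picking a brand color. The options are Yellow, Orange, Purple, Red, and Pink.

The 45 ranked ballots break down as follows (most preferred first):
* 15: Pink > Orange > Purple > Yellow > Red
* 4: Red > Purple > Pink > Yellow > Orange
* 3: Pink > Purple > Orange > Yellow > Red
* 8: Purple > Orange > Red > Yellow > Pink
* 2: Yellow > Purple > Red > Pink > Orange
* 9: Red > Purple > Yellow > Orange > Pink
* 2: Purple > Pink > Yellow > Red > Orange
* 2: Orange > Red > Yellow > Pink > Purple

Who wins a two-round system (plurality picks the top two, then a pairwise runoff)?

Red

Round 1 first-place votes: Yellow 2, Orange 2, Purple 10, Red 13, Pink 18. Pink and Red advance.
Runoff: Pink is ranked above Red on 20 ballots, Red above Pink on 25.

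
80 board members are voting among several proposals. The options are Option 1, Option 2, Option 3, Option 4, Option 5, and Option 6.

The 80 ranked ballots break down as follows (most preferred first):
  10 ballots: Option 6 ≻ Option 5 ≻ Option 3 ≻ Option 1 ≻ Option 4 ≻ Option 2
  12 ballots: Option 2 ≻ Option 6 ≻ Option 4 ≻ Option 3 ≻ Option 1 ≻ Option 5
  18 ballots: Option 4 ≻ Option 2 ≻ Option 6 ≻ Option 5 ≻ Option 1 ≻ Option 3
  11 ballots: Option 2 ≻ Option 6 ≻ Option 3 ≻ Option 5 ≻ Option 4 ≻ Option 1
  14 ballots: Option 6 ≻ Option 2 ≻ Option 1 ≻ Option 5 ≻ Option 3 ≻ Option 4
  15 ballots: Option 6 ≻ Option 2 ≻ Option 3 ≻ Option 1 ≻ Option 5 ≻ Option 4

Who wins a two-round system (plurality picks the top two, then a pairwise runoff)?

Round 1 first-place votes: Option 1 0, Option 2 23, Option 3 0, Option 4 18, Option 5 0, Option 6 39. Option 6 and Option 2 advance.
Runoff: Option 6 is ranked above Option 2 on 39 ballots, Option 2 above Option 6 on 41.

Option 2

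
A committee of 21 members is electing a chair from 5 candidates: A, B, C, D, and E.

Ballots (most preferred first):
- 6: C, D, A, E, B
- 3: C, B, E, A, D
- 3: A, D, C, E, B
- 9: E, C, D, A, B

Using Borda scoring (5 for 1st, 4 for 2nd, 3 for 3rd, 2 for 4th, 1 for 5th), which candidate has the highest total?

A: 6×3 + 3×2 + 3×5 + 9×2 = 57
B: 6×1 + 3×4 + 3×1 + 9×1 = 30
C: 6×5 + 3×5 + 3×3 + 9×4 = 90
D: 6×4 + 3×1 + 3×4 + 9×3 = 66
E: 6×2 + 3×3 + 3×2 + 9×5 = 72

C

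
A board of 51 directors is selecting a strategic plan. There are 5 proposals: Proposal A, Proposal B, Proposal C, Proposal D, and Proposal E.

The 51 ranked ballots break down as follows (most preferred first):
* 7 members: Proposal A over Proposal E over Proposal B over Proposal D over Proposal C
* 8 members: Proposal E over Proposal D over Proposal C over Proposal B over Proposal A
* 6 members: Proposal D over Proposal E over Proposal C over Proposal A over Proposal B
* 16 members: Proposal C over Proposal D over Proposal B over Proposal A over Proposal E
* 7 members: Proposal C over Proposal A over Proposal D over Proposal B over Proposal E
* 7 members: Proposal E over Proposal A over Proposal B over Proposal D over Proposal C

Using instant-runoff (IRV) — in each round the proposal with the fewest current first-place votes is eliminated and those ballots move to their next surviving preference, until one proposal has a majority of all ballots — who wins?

Round 1: Proposal A 7, Proposal B 0, Proposal C 23, Proposal D 6, Proposal E 15. Proposal B eliminated.
Round 2: Proposal A 7, Proposal C 23, Proposal D 6, Proposal E 15. Proposal D eliminated.
Round 3: Proposal A 7, Proposal C 23, Proposal E 21. Proposal A eliminated.
Round 4: Proposal C 23, Proposal E 28. Proposal E has a majority (≥26).

Proposal E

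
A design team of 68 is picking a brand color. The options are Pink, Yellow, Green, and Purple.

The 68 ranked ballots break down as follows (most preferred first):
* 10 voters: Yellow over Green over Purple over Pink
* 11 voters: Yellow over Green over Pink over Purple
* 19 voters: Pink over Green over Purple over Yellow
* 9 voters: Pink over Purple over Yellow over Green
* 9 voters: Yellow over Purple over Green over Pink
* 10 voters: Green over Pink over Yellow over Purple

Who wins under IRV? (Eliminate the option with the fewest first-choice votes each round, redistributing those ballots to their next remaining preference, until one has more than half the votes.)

Round 1: Pink 28, Yellow 30, Green 10, Purple 0. Purple eliminated.
Round 2: Pink 28, Yellow 30, Green 10. Green eliminated.
Round 3: Pink 38, Yellow 30. Pink has a majority (≥35).

Pink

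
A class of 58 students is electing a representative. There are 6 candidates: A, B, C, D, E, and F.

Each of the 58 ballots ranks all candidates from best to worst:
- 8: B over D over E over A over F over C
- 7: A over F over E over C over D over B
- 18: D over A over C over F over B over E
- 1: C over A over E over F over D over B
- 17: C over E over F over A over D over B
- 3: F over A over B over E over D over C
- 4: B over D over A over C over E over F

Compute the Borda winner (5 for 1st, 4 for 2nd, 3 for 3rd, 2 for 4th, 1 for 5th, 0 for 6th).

A

A: 8×2 + 7×5 + 18×4 + 1×4 + 17×2 + 3×4 + 4×3 = 185
B: 8×5 + 7×0 + 18×1 + 1×0 + 17×0 + 3×3 + 4×5 = 87
C: 8×0 + 7×2 + 18×3 + 1×5 + 17×5 + 3×0 + 4×2 = 166
D: 8×4 + 7×1 + 18×5 + 1×1 + 17×1 + 3×1 + 4×4 = 166
E: 8×3 + 7×3 + 18×0 + 1×3 + 17×4 + 3×2 + 4×1 = 126
F: 8×1 + 7×4 + 18×2 + 1×2 + 17×3 + 3×5 + 4×0 = 140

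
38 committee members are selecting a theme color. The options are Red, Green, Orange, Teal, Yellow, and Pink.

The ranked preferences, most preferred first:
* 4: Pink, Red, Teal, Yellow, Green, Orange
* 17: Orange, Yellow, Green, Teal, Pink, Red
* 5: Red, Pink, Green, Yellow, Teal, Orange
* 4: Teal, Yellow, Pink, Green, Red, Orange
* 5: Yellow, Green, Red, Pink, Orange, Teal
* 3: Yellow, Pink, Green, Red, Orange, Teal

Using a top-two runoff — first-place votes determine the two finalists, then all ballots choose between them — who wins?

Yellow

Round 1 first-place votes: Red 5, Green 0, Orange 17, Teal 4, Yellow 8, Pink 4. Orange and Yellow advance.
Runoff: Orange is ranked above Yellow on 17 ballots, Yellow above Orange on 21.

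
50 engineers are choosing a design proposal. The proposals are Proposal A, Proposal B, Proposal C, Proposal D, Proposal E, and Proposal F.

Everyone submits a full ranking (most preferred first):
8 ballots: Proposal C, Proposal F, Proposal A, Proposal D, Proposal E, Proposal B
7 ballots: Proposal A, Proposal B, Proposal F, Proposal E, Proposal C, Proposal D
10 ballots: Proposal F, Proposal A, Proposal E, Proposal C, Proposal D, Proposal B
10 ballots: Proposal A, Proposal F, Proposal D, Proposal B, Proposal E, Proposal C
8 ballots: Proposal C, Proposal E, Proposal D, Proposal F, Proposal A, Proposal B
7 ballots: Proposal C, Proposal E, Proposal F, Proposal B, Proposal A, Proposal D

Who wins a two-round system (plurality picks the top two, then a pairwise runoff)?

Proposal A

Round 1 first-place votes: Proposal A 17, Proposal B 0, Proposal C 23, Proposal D 0, Proposal E 0, Proposal F 10. Proposal C and Proposal A advance.
Runoff: Proposal C is ranked above Proposal A on 23 ballots, Proposal A above Proposal C on 27.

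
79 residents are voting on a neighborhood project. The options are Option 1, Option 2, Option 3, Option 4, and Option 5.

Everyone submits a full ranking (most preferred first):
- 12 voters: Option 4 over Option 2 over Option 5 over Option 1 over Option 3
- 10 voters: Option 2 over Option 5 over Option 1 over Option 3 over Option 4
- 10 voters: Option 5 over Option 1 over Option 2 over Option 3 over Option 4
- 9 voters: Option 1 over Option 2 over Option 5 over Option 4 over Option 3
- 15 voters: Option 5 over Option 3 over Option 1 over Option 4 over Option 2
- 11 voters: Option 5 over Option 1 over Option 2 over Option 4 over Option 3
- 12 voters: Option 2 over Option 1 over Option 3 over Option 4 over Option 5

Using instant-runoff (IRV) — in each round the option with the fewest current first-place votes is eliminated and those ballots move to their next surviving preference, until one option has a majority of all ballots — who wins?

Option 2

Round 1: Option 1 9, Option 2 22, Option 3 0, Option 4 12, Option 5 36. Option 3 eliminated.
Round 2: Option 1 9, Option 2 22, Option 4 12, Option 5 36. Option 1 eliminated.
Round 3: Option 2 31, Option 4 12, Option 5 36. Option 4 eliminated.
Round 4: Option 2 43, Option 5 36. Option 2 has a majority (≥40).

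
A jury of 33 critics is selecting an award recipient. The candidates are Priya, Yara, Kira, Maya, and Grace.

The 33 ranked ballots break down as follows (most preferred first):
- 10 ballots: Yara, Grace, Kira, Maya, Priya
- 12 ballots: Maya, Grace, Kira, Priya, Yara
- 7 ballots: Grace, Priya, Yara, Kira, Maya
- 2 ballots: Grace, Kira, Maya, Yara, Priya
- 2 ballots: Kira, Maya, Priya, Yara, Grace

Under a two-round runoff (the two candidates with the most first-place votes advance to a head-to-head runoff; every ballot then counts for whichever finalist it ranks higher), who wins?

Round 1 first-place votes: Priya 0, Yara 10, Kira 2, Maya 12, Grace 9. Maya and Yara advance.
Runoff: Maya is ranked above Yara on 16 ballots, Yara above Maya on 17.

Yara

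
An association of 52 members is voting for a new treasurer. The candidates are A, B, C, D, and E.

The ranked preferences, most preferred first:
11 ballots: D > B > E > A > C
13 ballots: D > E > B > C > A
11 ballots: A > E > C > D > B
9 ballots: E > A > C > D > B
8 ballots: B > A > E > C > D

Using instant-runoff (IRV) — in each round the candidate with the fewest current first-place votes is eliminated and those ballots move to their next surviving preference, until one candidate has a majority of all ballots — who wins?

Round 1: A 11, B 8, C 0, D 24, E 9. C eliminated.
Round 2: A 11, B 8, D 24, E 9. B eliminated.
Round 3: A 19, D 24, E 9. E eliminated.
Round 4: A 28, D 24. A has a majority (≥27).

A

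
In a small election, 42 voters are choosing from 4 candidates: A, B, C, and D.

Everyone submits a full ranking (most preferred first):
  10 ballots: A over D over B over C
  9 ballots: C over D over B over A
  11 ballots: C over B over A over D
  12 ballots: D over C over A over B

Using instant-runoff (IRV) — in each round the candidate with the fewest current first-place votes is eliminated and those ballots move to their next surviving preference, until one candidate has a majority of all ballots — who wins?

D

Round 1: A 10, B 0, C 20, D 12. B eliminated.
Round 2: A 10, C 20, D 12. A eliminated.
Round 3: C 20, D 22. D has a majority (≥22).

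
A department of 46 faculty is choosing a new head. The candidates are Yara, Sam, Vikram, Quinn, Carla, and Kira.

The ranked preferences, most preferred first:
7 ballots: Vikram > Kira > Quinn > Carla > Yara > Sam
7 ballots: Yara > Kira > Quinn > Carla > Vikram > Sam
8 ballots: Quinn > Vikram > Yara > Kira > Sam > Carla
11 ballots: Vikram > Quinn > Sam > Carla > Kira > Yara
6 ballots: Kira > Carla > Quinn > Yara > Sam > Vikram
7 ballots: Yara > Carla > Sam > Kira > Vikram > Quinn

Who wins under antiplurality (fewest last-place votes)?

Kira

Last-place votes: Yara 11, Sam 14, Vikram 6, Quinn 7, Carla 8, Kira 0.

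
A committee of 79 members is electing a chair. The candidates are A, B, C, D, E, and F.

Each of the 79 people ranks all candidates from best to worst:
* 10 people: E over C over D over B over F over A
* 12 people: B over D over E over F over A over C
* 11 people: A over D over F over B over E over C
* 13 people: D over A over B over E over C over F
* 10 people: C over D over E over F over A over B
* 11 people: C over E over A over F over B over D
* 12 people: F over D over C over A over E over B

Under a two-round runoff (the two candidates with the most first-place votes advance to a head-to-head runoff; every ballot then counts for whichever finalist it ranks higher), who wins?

Round 1 first-place votes: A 11, B 12, C 21, D 13, E 10, F 12. C and D advance.
Runoff: C is ranked above D on 31 ballots, D above C on 48.

D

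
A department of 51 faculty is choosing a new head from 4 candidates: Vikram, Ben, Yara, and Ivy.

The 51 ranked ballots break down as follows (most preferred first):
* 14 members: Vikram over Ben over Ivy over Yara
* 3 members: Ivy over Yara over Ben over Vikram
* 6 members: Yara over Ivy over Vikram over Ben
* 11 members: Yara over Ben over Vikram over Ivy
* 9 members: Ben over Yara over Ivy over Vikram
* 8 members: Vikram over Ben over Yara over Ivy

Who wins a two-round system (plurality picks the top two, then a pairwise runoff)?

Yara

Round 1 first-place votes: Vikram 22, Ben 9, Yara 17, Ivy 3. Vikram and Yara advance.
Runoff: Vikram is ranked above Yara on 22 ballots, Yara above Vikram on 29.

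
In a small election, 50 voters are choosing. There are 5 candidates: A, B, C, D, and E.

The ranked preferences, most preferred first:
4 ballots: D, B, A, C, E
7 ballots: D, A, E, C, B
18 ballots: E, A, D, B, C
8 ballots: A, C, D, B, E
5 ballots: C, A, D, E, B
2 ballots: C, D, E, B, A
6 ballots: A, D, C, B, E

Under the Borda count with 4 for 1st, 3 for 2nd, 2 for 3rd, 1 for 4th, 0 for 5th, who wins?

A

A: 4×2 + 7×3 + 18×3 + 8×4 + 5×3 + 2×0 + 6×4 = 154
B: 4×3 + 7×0 + 18×1 + 8×1 + 5×0 + 2×1 + 6×1 = 46
C: 4×1 + 7×1 + 18×0 + 8×3 + 5×4 + 2×4 + 6×2 = 75
D: 4×4 + 7×4 + 18×2 + 8×2 + 5×2 + 2×3 + 6×3 = 130
E: 4×0 + 7×2 + 18×4 + 8×0 + 5×1 + 2×2 + 6×0 = 95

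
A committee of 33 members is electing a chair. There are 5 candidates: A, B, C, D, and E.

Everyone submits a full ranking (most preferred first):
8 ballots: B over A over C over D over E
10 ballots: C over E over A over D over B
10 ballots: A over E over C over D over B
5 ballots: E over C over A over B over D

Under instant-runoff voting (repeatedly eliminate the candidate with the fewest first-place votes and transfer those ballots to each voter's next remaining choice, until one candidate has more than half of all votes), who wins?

Round 1: A 10, B 8, C 10, D 0, E 5. D eliminated.
Round 2: A 10, B 8, C 10, E 5. E eliminated.
Round 3: A 10, B 8, C 15. B eliminated.
Round 4: A 18, C 15. A has a majority (≥17).

A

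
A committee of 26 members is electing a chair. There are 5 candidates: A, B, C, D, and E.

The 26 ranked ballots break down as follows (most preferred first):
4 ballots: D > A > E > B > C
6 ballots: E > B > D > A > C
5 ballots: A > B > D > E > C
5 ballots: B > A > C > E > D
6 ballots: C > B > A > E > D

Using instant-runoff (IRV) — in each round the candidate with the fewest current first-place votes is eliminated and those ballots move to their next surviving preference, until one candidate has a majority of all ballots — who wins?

Round 1: A 5, B 5, C 6, D 4, E 6. D eliminated.
Round 2: A 9, B 5, C 6, E 6. B eliminated.
Round 3: A 14, C 6, E 6. A has a majority (≥14).

A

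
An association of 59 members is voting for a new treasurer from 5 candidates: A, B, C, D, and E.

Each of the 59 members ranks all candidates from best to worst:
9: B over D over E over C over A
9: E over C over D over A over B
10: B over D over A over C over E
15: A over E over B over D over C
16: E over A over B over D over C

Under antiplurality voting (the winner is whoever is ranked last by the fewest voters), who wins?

Last-place votes: A 9, B 9, C 31, D 0, E 10.

D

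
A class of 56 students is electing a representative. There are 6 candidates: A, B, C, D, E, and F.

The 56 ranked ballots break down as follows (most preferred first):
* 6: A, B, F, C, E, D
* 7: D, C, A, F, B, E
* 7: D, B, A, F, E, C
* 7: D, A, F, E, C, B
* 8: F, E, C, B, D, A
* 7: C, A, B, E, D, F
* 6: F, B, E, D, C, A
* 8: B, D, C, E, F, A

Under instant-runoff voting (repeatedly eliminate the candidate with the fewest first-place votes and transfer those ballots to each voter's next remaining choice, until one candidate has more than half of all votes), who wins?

Round 1: A 6, B 8, C 7, D 21, E 0, F 14. E eliminated.
Round 2: A 6, B 8, C 7, D 21, F 14. A eliminated.
Round 3: B 14, C 7, D 21, F 14. C eliminated.
Round 4: B 21, D 21, F 14. F eliminated.
Round 5: B 35, D 21. B has a majority (≥29).

B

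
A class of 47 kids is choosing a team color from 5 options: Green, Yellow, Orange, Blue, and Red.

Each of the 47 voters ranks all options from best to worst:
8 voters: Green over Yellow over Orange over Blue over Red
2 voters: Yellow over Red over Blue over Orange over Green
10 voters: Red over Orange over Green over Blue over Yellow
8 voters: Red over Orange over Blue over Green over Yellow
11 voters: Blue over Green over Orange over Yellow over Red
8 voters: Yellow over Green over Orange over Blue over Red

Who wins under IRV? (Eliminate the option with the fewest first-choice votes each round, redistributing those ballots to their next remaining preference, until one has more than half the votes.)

Yellow

Round 1: Green 8, Yellow 10, Orange 0, Blue 11, Red 18. Orange eliminated.
Round 2: Green 8, Yellow 10, Blue 11, Red 18. Green eliminated.
Round 3: Yellow 18, Blue 11, Red 18. Blue eliminated.
Round 4: Yellow 29, Red 18. Yellow has a majority (≥24).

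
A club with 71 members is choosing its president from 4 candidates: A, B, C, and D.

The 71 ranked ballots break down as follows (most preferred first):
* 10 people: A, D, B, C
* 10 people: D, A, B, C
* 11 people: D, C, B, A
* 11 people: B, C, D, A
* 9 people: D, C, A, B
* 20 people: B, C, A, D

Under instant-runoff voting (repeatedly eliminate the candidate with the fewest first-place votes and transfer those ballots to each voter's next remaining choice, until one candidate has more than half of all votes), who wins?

Round 1: A 10, B 31, C 0, D 30. C eliminated.
Round 2: A 10, B 31, D 30. A eliminated.
Round 3: B 31, D 40. D has a majority (≥36).

D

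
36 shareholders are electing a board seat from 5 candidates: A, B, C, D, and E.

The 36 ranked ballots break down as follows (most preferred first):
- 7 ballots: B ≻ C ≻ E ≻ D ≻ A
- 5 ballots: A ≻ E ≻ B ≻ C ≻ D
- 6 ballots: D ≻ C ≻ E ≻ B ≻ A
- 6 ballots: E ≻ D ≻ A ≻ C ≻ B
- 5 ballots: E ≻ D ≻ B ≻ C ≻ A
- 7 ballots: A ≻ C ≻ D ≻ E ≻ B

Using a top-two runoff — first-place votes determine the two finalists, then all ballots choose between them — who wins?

E

Round 1 first-place votes: A 12, B 7, C 0, D 6, E 11. A and E advance.
Runoff: A is ranked above E on 12 ballots, E above A on 24.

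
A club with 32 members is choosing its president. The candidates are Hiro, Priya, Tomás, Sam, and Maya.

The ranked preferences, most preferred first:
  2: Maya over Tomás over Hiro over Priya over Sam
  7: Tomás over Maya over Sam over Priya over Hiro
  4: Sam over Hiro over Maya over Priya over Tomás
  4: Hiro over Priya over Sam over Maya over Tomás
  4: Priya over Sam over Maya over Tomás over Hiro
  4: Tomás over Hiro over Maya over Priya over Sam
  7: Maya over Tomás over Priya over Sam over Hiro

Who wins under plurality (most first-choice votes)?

Tomás

First-place votes: Hiro 4, Priya 4, Tomás 11, Sam 4, Maya 9.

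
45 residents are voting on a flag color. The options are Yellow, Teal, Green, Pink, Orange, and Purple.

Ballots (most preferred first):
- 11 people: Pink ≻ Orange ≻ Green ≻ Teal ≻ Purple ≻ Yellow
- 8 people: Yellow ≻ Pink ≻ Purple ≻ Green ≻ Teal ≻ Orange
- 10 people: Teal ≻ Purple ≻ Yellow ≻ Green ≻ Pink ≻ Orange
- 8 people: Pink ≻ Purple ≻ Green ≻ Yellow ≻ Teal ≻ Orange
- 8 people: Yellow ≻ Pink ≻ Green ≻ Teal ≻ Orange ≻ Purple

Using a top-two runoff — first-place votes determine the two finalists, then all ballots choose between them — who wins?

Yellow

Round 1 first-place votes: Yellow 16, Teal 10, Green 0, Pink 19, Orange 0, Purple 0. Pink and Yellow advance.
Runoff: Pink is ranked above Yellow on 19 ballots, Yellow above Pink on 26.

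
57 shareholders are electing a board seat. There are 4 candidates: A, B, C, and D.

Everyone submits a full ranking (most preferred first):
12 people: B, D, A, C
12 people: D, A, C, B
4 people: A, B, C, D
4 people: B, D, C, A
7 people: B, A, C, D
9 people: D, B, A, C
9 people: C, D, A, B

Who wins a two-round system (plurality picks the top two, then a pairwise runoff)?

Round 1 first-place votes: A 4, B 23, C 9, D 21. B and D advance.
Runoff: B is ranked above D on 27 ballots, D above B on 30.

D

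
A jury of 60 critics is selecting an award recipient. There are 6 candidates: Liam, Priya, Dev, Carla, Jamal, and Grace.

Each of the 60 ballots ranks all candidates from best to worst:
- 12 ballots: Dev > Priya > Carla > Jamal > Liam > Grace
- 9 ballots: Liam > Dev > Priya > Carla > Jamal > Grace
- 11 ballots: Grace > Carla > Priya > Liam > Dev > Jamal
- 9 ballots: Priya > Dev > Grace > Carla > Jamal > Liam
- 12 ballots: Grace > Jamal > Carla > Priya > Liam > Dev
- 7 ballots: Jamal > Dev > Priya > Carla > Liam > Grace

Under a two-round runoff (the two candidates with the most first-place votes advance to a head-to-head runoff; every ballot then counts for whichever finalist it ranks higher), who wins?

Round 1 first-place votes: Liam 9, Priya 9, Dev 12, Carla 0, Jamal 7, Grace 23. Grace and Dev advance.
Runoff: Grace is ranked above Dev on 23 ballots, Dev above Grace on 37.

Dev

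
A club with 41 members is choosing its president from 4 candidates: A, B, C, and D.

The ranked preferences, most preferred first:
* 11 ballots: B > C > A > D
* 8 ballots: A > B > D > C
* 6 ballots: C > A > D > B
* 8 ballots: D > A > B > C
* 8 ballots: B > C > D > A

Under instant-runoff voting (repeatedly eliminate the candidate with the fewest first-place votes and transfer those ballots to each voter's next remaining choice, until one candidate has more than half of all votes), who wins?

A

Round 1: A 8, B 19, C 6, D 8. C eliminated.
Round 2: A 14, B 19, D 8. D eliminated.
Round 3: A 22, B 19. A has a majority (≥21).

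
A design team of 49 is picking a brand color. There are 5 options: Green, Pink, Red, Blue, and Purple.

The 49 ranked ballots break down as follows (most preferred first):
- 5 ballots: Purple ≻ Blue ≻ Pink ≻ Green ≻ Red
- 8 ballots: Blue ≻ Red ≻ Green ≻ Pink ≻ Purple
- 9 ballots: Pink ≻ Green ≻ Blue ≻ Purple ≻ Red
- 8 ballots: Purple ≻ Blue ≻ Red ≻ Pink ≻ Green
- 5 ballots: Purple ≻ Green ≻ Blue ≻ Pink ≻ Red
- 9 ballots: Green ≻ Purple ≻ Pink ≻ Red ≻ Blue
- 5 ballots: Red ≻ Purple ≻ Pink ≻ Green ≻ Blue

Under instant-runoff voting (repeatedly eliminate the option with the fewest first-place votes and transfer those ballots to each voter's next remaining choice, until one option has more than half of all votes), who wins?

Round 1: Green 9, Pink 9, Red 5, Blue 8, Purple 18. Red eliminated.
Round 2: Green 9, Pink 9, Blue 8, Purple 23. Blue eliminated.
Round 3: Green 17, Pink 9, Purple 23. Pink eliminated.
Round 4: Green 26, Purple 23. Green has a majority (≥25).

Green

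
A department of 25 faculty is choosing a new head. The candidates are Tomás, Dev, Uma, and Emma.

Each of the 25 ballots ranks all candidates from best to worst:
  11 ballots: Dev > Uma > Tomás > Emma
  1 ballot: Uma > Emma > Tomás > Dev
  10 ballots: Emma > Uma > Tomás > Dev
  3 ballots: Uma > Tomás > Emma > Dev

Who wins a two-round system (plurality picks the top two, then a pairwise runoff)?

Round 1 first-place votes: Tomás 0, Dev 11, Uma 4, Emma 10. Dev and Emma advance.
Runoff: Dev is ranked above Emma on 11 ballots, Emma above Dev on 14.

Emma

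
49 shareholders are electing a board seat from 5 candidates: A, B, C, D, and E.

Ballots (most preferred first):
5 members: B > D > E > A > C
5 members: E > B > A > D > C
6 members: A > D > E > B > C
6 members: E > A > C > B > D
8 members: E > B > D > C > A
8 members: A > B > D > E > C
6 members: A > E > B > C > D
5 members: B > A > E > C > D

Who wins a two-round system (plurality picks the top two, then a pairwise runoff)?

A

Round 1 first-place votes: A 20, B 10, C 0, D 0, E 19. A and E advance.
Runoff: A is ranked above E on 25 ballots, E above A on 24.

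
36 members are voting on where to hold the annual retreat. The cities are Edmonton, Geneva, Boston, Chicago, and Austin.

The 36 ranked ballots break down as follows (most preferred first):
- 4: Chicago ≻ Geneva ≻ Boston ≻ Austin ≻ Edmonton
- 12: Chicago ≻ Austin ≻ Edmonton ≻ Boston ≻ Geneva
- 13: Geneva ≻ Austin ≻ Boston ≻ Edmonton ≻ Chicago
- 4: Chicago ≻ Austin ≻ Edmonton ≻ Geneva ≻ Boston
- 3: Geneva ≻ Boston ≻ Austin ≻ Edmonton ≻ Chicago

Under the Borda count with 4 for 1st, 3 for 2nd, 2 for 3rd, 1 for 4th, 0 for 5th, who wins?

Edmonton: 4×0 + 12×2 + 13×1 + 4×2 + 3×1 = 48
Geneva: 4×3 + 12×0 + 13×4 + 4×1 + 3×4 = 80
Boston: 4×2 + 12×1 + 13×2 + 4×0 + 3×3 = 55
Chicago: 4×4 + 12×4 + 13×0 + 4×4 + 3×0 = 80
Austin: 4×1 + 12×3 + 13×3 + 4×3 + 3×2 = 97

Austin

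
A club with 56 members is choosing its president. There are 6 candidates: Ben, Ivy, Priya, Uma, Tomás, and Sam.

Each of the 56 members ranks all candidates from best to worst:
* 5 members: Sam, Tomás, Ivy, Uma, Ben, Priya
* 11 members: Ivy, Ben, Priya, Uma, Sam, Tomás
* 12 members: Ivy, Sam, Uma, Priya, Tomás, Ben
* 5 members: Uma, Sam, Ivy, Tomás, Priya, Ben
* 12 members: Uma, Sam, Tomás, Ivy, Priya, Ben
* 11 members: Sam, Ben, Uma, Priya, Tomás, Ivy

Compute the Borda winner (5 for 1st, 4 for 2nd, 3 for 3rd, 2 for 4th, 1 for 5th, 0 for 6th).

Ben: 5×1 + 11×4 + 12×0 + 5×0 + 12×0 + 11×4 = 93
Ivy: 5×3 + 11×5 + 12×5 + 5×3 + 12×2 + 11×0 = 169
Priya: 5×0 + 11×3 + 12×2 + 5×1 + 12×1 + 11×2 = 96
Uma: 5×2 + 11×2 + 12×3 + 5×5 + 12×5 + 11×3 = 186
Tomás: 5×4 + 11×0 + 12×1 + 5×2 + 12×3 + 11×1 = 89
Sam: 5×5 + 11×1 + 12×4 + 5×4 + 12×4 + 11×5 = 207

Sam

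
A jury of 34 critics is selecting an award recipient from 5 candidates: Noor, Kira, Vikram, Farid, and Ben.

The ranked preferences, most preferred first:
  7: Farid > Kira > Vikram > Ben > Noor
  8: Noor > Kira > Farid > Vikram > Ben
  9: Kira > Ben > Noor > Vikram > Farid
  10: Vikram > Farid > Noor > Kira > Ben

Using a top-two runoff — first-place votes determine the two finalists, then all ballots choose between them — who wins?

Kira

Round 1 first-place votes: Noor 8, Kira 9, Vikram 10, Farid 7, Ben 0. Vikram and Kira advance.
Runoff: Vikram is ranked above Kira on 10 ballots, Kira above Vikram on 24.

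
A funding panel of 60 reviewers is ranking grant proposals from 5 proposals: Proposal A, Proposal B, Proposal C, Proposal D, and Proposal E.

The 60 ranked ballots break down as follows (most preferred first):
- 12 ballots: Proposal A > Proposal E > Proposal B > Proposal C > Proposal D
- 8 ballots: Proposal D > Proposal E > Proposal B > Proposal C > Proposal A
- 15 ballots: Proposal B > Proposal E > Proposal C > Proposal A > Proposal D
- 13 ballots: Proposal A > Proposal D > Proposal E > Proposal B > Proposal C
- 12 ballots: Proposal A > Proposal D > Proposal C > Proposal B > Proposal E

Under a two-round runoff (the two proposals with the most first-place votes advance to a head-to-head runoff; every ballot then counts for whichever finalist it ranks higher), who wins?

Round 1 first-place votes: Proposal A 37, Proposal B 15, Proposal C 0, Proposal D 8, Proposal E 0. Proposal A and Proposal B advance.
Runoff: Proposal A is ranked above Proposal B on 37 ballots, Proposal B above Proposal A on 23.

Proposal A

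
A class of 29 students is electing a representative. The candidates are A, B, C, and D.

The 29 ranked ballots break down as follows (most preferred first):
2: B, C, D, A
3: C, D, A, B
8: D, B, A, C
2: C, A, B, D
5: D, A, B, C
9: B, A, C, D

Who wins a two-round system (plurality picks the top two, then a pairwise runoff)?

D

Round 1 first-place votes: A 0, B 11, C 5, D 13. D and B advance.
Runoff: D is ranked above B on 16 ballots, B above D on 13.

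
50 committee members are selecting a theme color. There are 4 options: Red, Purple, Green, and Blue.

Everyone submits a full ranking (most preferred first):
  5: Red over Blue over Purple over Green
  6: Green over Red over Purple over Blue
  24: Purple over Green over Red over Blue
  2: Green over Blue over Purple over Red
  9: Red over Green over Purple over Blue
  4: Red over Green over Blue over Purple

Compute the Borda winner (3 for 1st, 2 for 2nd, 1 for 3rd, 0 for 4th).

Red: 5×3 + 6×2 + 24×1 + 2×0 + 9×3 + 4×3 = 90
Purple: 5×1 + 6×1 + 24×3 + 2×1 + 9×1 + 4×0 = 94
Green: 5×0 + 6×3 + 24×2 + 2×3 + 9×2 + 4×2 = 98
Blue: 5×2 + 6×0 + 24×0 + 2×2 + 9×0 + 4×1 = 18

Green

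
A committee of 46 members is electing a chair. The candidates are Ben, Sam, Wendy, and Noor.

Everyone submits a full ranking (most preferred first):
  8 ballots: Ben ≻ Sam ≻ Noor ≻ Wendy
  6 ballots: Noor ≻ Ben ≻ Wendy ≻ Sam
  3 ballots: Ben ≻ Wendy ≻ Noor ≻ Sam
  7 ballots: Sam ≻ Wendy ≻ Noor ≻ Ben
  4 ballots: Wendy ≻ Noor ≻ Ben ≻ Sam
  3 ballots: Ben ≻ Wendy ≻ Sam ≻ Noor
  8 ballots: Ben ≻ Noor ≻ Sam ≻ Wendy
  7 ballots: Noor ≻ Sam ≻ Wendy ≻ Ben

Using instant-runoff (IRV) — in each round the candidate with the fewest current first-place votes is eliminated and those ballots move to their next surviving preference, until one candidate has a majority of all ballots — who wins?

Noor

Round 1: Ben 22, Sam 7, Wendy 4, Noor 13. Wendy eliminated.
Round 2: Ben 22, Sam 7, Noor 17. Sam eliminated.
Round 3: Ben 22, Noor 24. Noor has a majority (≥24).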